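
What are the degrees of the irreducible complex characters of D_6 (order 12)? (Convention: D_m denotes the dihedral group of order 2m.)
Dimensions: 1, 1, 1, 1, 2, 2

Proof sketch: There are 6 irreducibles (= number of conjugacy classes). Their dimensions d_i satisfy sum d_i^2 = |G| = 12: 1 + 1 + 1 + 1 + 4 + 4 = 12.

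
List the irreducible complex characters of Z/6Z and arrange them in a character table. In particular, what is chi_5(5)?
Character table of Z/6Z (irreps indexed chi_0,...,chi_5 with chi_k(m) = zeta_6^(k*m), zeta_6 = exp(2*pi*i/6)):
  irrep \ class  {0} (size 1)  {1} (size 1)    {2} (size 1)    {3} (size 1)  {4} (size 1)    {5} (size 1)  
  chi_0          1             1               1               1             1               1             
  chi_1          1             exp(I*pi/3)     exp(2*I*pi/3)   -1            exp(-2*I*pi/3)  exp(-I*pi/3)  
  chi_2          1             exp(2*I*pi/3)   exp(-2*I*pi/3)  1             exp(2*I*pi/3)   exp(-2*I*pi/3)
  chi_3          1             -1              1               -1            1               -1            
  chi_4          1             exp(-2*I*pi/3)  exp(2*I*pi/3)   1             exp(-2*I*pi/3)  exp(2*I*pi/3) 
  chi_5          1             exp(-I*pi/3)    exp(-2*I*pi/3)  -1            exp(2*I*pi/3)   exp(I*pi/3)   

Spot check: chi_5(5) = zeta_6^(5*5) = zeta_6^25 = exp(I*pi/3).

Why: Z/6Z is abelian, so all 6 irreducible complex representations are 1-dimensional. They are given by chi_k(m) = zeta_6^(k*m) for k = 0,...,5. Row orthogonality: sum_m chi_k(m) conj(chi_l(m)) = 6 * [k = l].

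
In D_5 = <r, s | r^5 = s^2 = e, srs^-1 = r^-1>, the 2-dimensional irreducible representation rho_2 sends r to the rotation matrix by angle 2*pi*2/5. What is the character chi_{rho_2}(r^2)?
chi_{rho_2}(r^2) = 2*cos(2*pi*2*2/5) = -1/2 + sqrt(5)/2

Justification: rho_2(r^2) is rotation by angle 2*pi*2*2/5, whose trace is 2*cos(2*pi*2*2/5) = -1/2 + sqrt(5)/2.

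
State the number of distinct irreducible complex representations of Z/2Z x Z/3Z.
6

Argument: The number of irreducible complex representations of a finite group equals its number of conjugacy classes. Z/2Z x Z/3Z is abelian of order 6, so every element is its own conjugacy class: 6 classes, so Z/2Z x Z/3Z (order 6) has exactly 6 irreducible complex representations.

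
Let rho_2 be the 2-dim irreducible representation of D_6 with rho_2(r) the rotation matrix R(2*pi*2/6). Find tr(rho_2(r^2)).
chi_{rho_2}(r^2) = 2*cos(2*pi*2*2/6) = -1

Working: rho_2(r^2) is rotation by angle 2*pi*2*2/6, whose trace is 2*cos(2*pi*2*2/6) = -1.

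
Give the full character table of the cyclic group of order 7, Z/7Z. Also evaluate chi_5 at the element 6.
Character table of Z/7Z (irreps indexed chi_0,...,chi_6 with chi_k(m) = zeta_7^(k*m), zeta_7 = exp(2*pi*i/7)):
  irrep \ class  {0} (size 1)  {1} (size 1)    {2} (size 1)    {3} (size 1)    {4} (size 1)    {5} (size 1)    {6} (size 1)  
  chi_0          1             1               1               1               1               1               1             
  chi_1          1             exp(2*I*pi/7)   exp(4*I*pi/7)   exp(6*I*pi/7)   exp(-6*I*pi/7)  exp(-4*I*pi/7)  exp(-2*I*pi/7)
  chi_2          1             exp(4*I*pi/7)   exp(-6*I*pi/7)  exp(-2*I*pi/7)  exp(2*I*pi/7)   exp(6*I*pi/7)   exp(-4*I*pi/7)
  chi_3          1             exp(6*I*pi/7)   exp(-2*I*pi/7)  exp(4*I*pi/7)   exp(-4*I*pi/7)  exp(2*I*pi/7)   exp(-6*I*pi/7)
  chi_4          1             exp(-6*I*pi/7)  exp(2*I*pi/7)   exp(-4*I*pi/7)  exp(4*I*pi/7)   exp(-2*I*pi/7)  exp(6*I*pi/7) 
  chi_5          1             exp(-4*I*pi/7)  exp(6*I*pi/7)   exp(2*I*pi/7)   exp(-2*I*pi/7)  exp(-6*I*pi/7)  exp(4*I*pi/7) 
  chi_6          1             exp(-2*I*pi/7)  exp(-4*I*pi/7)  exp(-6*I*pi/7)  exp(6*I*pi/7)   exp(4*I*pi/7)   exp(2*I*pi/7) 

Spot check: chi_5(6) = zeta_7^(5*6) = zeta_7^30 = exp(4*I*pi/7).

Derivation: Z/7Z is abelian, so all 7 irreducible complex representations are 1-dimensional. They are given by chi_k(m) = zeta_7^(k*m) for k = 0,...,6. Row orthogonality: sum_m chi_k(m) conj(chi_l(m)) = 7 * [k = l].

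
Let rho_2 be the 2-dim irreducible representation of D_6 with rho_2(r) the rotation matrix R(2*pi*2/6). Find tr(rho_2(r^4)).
chi_{rho_2}(r^4) = 2*cos(2*pi*2*4/6) = -1

Solution. rho_2(r^4) is rotation by angle 2*pi*2*4/6, whose trace is 2*cos(2*pi*2*4/6) = -1.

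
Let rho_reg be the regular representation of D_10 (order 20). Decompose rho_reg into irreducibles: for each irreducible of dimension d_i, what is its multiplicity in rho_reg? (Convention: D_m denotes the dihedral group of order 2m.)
Each irreducible V_i of dimension d_i appears with multiplicity d_i, i.e. rho_reg = (direct sum over all irreducibles V_i) d_i V_i. The irreducible dimensions for D_10 are 1, 1, 1, 1, 2, 2, 2, 2: 4 irreducibles of dimension 1, each with multiplicity 1; 4 irreducibles of dimension 2, each with multiplicity 2. Total dimension 4*1*1 + 4*2*2 = 20 = |G|.

Solution. General theorem: in the regular representation of a finite group G, each irreducible appears with multiplicity equal to its dimension. Check: dim(rho_reg) = sum d_i^2 = 1 + 1 + 1 + 1 + 4 + 4 + 4 + 4 = 20 = |G|.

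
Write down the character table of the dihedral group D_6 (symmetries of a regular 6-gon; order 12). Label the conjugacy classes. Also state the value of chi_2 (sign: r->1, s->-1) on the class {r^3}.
Conjugacy classes: {e} of size 1, {r^3} of size 1, {r^1, r^5} of size 2, {r^2, r^4} of size 2, {s, sr^2, ...} of size 3, {sr, sr^3, ...} of size 3.
Character table:
  irrep \ class              {e} (size 1)  {r^3} (size 1)  {r^1, r^5} (size 2)  {r^2, r^4} (size 2)  {s, sr^2, ...} (size 3)  {sr, sr^3, ...} (size 3)
  chi_1 (triv)               1             1               1                    1                    1                        1                       
  chi_2 (sign: r->1, s->-1)  1             1               1                    1                    -1                       -1                      
  chi_3 (r->-1, s->1)        1             -1              -1                   1                    1                        -1                      
  chi_4 (r->-1, s->-1)       1             -1              -1                   1                    -1                       1                       
  chi_5 (2d, j=1)            2             -2              1                    -1                   0                        0                       
  chi_6 (2d, j=2)            2             2               -1                   -1                   0                        0                       

Spot check: chi_2 (sign: r->1, s->-1) on {r^3} = 1.

Solution. D_6 has order 2*6 = 12 with 6 conjugacy classes, hence 6 irreducibles. Sum of squared dims 1 + 1 + 1 + 1 + 4 + 4 = 12 = |G|. Linear characters come from the abelianisation; the 2-dimensional irreps have character r^k -> 2*cos(2*pi*j*k/6), reflections -> 0.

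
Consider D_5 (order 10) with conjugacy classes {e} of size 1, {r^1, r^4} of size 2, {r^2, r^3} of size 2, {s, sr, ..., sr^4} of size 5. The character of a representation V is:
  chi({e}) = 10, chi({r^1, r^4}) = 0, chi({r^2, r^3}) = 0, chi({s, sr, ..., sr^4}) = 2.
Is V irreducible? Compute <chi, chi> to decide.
Not irreducible (reducible): <chi, chi> = 12 > 1.

Argument: <chi, chi> = (1/|G|) sum_C |C| * |chi(C)|^2 = (1/10)[1*|10|^2 + 2*|0|^2 + 2*|0|^2 + 5*|2|^2]
  = (1/10)[(100) + (0) + (0) + (20)] = 120/10 = 12.
A character is irreducible iff <chi, chi> = 1, so this representation is reducible.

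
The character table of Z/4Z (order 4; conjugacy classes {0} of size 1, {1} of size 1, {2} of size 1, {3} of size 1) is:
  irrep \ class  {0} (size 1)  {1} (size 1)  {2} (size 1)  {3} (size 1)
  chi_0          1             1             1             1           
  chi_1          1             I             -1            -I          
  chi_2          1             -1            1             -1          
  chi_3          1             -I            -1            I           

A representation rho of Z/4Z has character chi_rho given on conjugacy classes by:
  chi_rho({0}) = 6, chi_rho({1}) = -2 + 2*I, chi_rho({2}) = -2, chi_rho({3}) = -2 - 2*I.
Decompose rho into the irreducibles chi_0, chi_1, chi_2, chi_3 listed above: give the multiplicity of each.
Multiplicities: chi_0: 0, chi_1: 3, chi_2: 2, chi_3: 1.

Justification: Use <chi_rho, chi> = (1/|G|) sum_C |C| * chi_rho(C) * conj(chi(C)) with |G| = 4 for each irreducible chi in the table:
  <chi_rho, chi_0> = (1/4)[1*(6)*conj(1) + 1*(-2 + 2*I)*conj(1) + 1*(-2)*conj(1) + 1*(-2 - 2*I)*conj(1)]
      = (1/4)[(6) + (-2 + 2*I) + (-2) + (-2 - 2*I)] = 0/4 = 0
  <chi_rho, chi_1> = (1/4)[1*(6)*conj(1) + 1*(-2 + 2*I)*conj(I) + 1*(-2)*conj(-1) + 1*(-2 - 2*I)*conj(-I)]
      = (1/4)[(6) + (2 + 2*I) + (2) + (2 - 2*I)] = 12/4 = 3
  <chi_rho, chi_2> = (1/4)[1*(6)*conj(1) + 1*(-2 + 2*I)*conj(-1) + 1*(-2)*conj(1) + 1*(-2 - 2*I)*conj(-1)]
      = (1/4)[(6) + (2 - 2*I) + (-2) + (2 + 2*I)] = 8/4 = 2
  <chi_rho, chi_3> = (1/4)[1*(6)*conj(1) + 1*(-2 + 2*I)*conj(-I) + 1*(-2)*conj(-1) + 1*(-2 - 2*I)*conj(I)]
      = (1/4)[(6) + (-2 - 2*I) + (2) + (-2 + 2*I)] = 4/4 = 1
(Exp terms are combined using exp(i*s)*conj(exp(i*t)) = exp(i*(s-t)), and sums of them are collapsed using the identity that for every m > 1 the m distinct m-th roots of unity sum to 0, e.g. 1 + exp(2*I*pi/3) + exp(-2*I*pi/3) = 0.)
Dimension check: dim(rho) = sum (mult * dim) = 0*1 + 3*1 + 2*1 + 1*1 = 6 = chi_rho(e) = 6.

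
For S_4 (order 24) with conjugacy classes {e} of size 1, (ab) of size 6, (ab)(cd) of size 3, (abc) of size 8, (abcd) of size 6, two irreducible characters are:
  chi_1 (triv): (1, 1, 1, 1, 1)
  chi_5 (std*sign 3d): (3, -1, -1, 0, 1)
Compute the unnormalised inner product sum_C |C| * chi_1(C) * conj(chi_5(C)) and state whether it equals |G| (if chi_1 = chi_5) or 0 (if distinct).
Sum = 0; so <chi_1, chi_5> = 0 (distinct irreducibles are orthogonal).

Working: Compute term by term over conjugacy classes (|C| * chi_1(C) * conj(chi_5(C))):
  1*(1)*conj(3) + 6*(1)*conj(-1) + 3*(1)*conj(-1) + 8*(1)*conj(0) + 6*(1)*conj(1)
  = (3) + (-6) + (-3) + (0) + (6)
  = 0.
Dividing by |G| = 24 gives 0/24 = 0, matching the row-orthogonality relation <chi_1, chi_5> = [chi_1 = chi_5].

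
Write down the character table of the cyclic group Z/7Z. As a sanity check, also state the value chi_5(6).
Character table of Z/7Z (irreps indexed chi_0,...,chi_6 with chi_k(m) = zeta_7^(k*m), zeta_7 = exp(2*pi*i/7)):
  irrep \ class  {0} (size 1)  {1} (size 1)    {2} (size 1)    {3} (size 1)    {4} (size 1)    {5} (size 1)    {6} (size 1)  
  chi_0          1             1               1               1               1               1               1             
  chi_1          1             exp(2*I*pi/7)   exp(4*I*pi/7)   exp(6*I*pi/7)   exp(-6*I*pi/7)  exp(-4*I*pi/7)  exp(-2*I*pi/7)
  chi_2          1             exp(4*I*pi/7)   exp(-6*I*pi/7)  exp(-2*I*pi/7)  exp(2*I*pi/7)   exp(6*I*pi/7)   exp(-4*I*pi/7)
  chi_3          1             exp(6*I*pi/7)   exp(-2*I*pi/7)  exp(4*I*pi/7)   exp(-4*I*pi/7)  exp(2*I*pi/7)   exp(-6*I*pi/7)
  chi_4          1             exp(-6*I*pi/7)  exp(2*I*pi/7)   exp(-4*I*pi/7)  exp(4*I*pi/7)   exp(-2*I*pi/7)  exp(6*I*pi/7) 
  chi_5          1             exp(-4*I*pi/7)  exp(6*I*pi/7)   exp(2*I*pi/7)   exp(-2*I*pi/7)  exp(-6*I*pi/7)  exp(4*I*pi/7) 
  chi_6          1             exp(-2*I*pi/7)  exp(-4*I*pi/7)  exp(-6*I*pi/7)  exp(6*I*pi/7)   exp(4*I*pi/7)   exp(2*I*pi/7) 

Spot check: chi_5(6) = zeta_7^(5*6) = zeta_7^30 = exp(4*I*pi/7).

Justification: Z/7Z is abelian, so all 7 irreducible complex representations are 1-dimensional. They are given by chi_k(m) = zeta_7^(k*m) for k = 0,...,6. Row orthogonality: sum_m chi_k(m) conj(chi_l(m)) = 7 * [k = l].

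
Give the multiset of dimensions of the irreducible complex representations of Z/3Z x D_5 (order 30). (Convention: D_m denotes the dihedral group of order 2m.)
Dimensions: 1, 1, 1, 1, 1, 1, 2, 2, 2, 2, 2, 2

Working: There are 12 irreducibles (= number of conjugacy classes). Their dimensions d_i satisfy sum d_i^2 = |G| = 30: 1 + 1 + 1 + 1 + 1 + 1 + 4 + 4 + 4 + 4 + 4 + 4 = 30. (For the product with Z/3Z: each of the 3 1-dim characters of Z/3Z tensors with each irrep of D_5, giving 3 copies of each D_5-dimension.)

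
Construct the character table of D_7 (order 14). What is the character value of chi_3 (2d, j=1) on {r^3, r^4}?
Conjugacy classes: {e} of size 1, {r^1, r^6} of size 2, {r^2, r^5} of size 2, {r^3, r^4} of size 2, {s, sr, ..., sr^6} of size 7.
Character table:
  irrep \ class              {e} (size 1)  {r^1, r^6} (size 2)  {r^2, r^5} (size 2)  {r^3, r^4} (size 2)  {s, sr, ..., sr^6} (size 7)
  chi_1 (triv)               1             1                    1                    1                    1                          
  chi_2 (sign: r->1, s->-1)  1             1                    1                    1                    -1                         
  chi_3 (2d, j=1)            2             2*cos(2*pi/7)        -2*cos(3*pi/7)       -2*cos(pi/7)         0                          
  chi_4 (2d, j=2)            2             -2*cos(3*pi/7)       -2*cos(pi/7)         2*cos(2*pi/7)        0                          
  chi_5 (2d, j=3)            2             -2*cos(pi/7)         2*cos(2*pi/7)        -2*cos(3*pi/7)       0                          

Spot check: chi_3 (2d, j=1) on {r^3, r^4} = -2*cos(pi/7).

Derivation: D_7 has order 2*7 = 14 with 5 conjugacy classes, hence 5 irreducibles. Sum of squared dims 1 + 1 + 4 + 4 + 4 = 14 = |G|. Linear characters come from the abelianisation; the 2-dimensional irreps have character r^k -> 2*cos(2*pi*j*k/7), reflections -> 0.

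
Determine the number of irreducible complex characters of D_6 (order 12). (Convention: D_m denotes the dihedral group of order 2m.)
6

The number of irreducible complex representations of a finite group equals its number of conjugacy classes. D_6 has 6 conjugacy classes (n/2 + 3 for n even), so D_6 (order 12) has exactly 6 irreducible complex representations.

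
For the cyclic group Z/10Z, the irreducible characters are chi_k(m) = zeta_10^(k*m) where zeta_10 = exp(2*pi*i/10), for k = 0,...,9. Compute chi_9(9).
chi_9(9) = zeta_10^81 = exp(I*pi/5)

chi_9(9) = zeta_10^(9*9) = zeta_10^81. Since zeta_10^10 = 1, this equals zeta_10^1 = exp(2*pi*i*1/10) = exp(I*pi/5).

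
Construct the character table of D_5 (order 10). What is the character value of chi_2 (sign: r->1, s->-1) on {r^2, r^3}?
Conjugacy classes: {e} of size 1, {r^1, r^4} of size 2, {r^2, r^3} of size 2, {s, sr, ..., sr^4} of size 5.
Character table:
  irrep \ class              {e} (size 1)  {r^1, r^4} (size 2)  {r^2, r^3} (size 2)  {s, sr, ..., sr^4} (size 5)
  chi_1 (triv)               1             1                    1                    1                          
  chi_2 (sign: r->1, s->-1)  1             1                    1                    -1                         
  chi_3 (2d, j=1)            2             -1/2 + sqrt(5)/2     -sqrt(5)/2 - 1/2     0                          
  chi_4 (2d, j=2)            2             -sqrt(5)/2 - 1/2     -1/2 + sqrt(5)/2     0                          

Spot check: chi_2 (sign: r->1, s->-1) on {r^2, r^3} = 1.

Details: D_5 has order 2*5 = 10 with 4 conjugacy classes, hence 4 irreducibles. Sum of squared dims 1 + 1 + 4 + 4 = 10 = |G|. Linear characters come from the abelianisation; the 2-dimensional irreps have character r^k -> 2*cos(2*pi*j*k/5), reflections -> 0.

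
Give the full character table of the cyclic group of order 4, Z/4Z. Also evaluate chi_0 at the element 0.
Character table of Z/4Z (irreps indexed chi_0,...,chi_3 with chi_k(m) = zeta_4^(k*m), zeta_4 = exp(2*pi*i/4)):
  irrep \ class  {0} (size 1)  {1} (size 1)  {2} (size 1)  {3} (size 1)
  chi_0          1             1             1             1           
  chi_1          1             I             -1            -I          
  chi_2          1             -1            1             -1          
  chi_3          1             -I            -1            I           

Spot check: chi_0(0) = zeta_4^(0*0) = zeta_4^0 = 1.

Working: Z/4Z is abelian, so all 4 irreducible complex representations are 1-dimensional. They are given by chi_k(m) = zeta_4^(k*m) for k = 0,...,3. Row orthogonality: sum_m chi_k(m) conj(chi_l(m)) = 4 * [k = l].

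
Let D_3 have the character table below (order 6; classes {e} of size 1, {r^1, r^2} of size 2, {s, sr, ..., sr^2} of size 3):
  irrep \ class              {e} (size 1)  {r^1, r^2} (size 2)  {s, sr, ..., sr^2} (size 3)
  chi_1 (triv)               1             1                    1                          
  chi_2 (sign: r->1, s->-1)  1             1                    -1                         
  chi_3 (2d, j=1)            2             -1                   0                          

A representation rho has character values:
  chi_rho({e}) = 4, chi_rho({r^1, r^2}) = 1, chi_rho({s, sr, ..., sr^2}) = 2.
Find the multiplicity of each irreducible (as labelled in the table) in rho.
Multiplicities: chi_1: 2, chi_2: 0, chi_3: 1.

Working: Use <chi_rho, chi> = (1/|G|) sum_C |C| * chi_rho(C) * conj(chi(C)) with |G| = 6 for each irreducible chi in the table:
  <chi_rho, chi_1> = (1/6)[1*(4)*conj(1) + 2*(1)*conj(1) + 3*(2)*conj(1)]
      = (1/6)[(4) + (2) + (6)] = 12/6 = 2
  <chi_rho, chi_2> = (1/6)[1*(4)*conj(1) + 2*(1)*conj(1) + 3*(2)*conj(-1)]
      = (1/6)[(4) + (2) + (-6)] = 0/6 = 0
  <chi_rho, chi_3> = (1/6)[1*(4)*conj(2) + 2*(1)*conj(-1) + 3*(2)*conj(0)]
      = (1/6)[(8) + (-2) + (0)] = 6/6 = 1
Dimension check: dim(rho) = sum (mult * dim) = 2*1 + 0*1 + 1*2 = 4 = chi_rho(e) = 4.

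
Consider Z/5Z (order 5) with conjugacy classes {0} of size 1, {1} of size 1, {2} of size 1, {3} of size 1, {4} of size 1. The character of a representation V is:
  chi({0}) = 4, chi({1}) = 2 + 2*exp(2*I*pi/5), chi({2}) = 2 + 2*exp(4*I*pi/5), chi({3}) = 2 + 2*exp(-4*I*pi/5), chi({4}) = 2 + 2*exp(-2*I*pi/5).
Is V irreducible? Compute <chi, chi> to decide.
Not irreducible (reducible): <chi, chi> = 8 > 1.

Reasoning: <chi, chi> = (1/|G|) sum_C |C| * |chi(C)|^2 = (1/5)[1*|4|^2 + 1*|2 + 2*exp(2*I*pi/5)|^2 + 1*|2 + 2*exp(4*I*pi/5)|^2 + 1*|2 + 2*exp(-4*I*pi/5)|^2 + 1*|2 + 2*exp(-2*I*pi/5)|^2]
  = (1/5)[(16) + (8 + 4*exp(-2*I*pi/5) + 4*exp(2*I*pi/5)) + (8 + 4*exp(-4*I*pi/5) + 4*exp(4*I*pi/5)) + (8 + 4*exp(-4*I*pi/5) + 4*exp(4*I*pi/5)) + (8 + 4*exp(-2*I*pi/5) + 4*exp(2*I*pi/5))] = 40/5 = 8.
(Exp terms are combined using exp(i*s)*conj(exp(i*t)) = exp(i*(s-t)), and sums of them are collapsed using the identity that for every m > 1 the m distinct m-th roots of unity sum to 0, e.g. 1 + exp(2*I*pi/3) + exp(-2*I*pi/3) = 0.)
A character is irreducible iff <chi, chi> = 1, so this representation is reducible.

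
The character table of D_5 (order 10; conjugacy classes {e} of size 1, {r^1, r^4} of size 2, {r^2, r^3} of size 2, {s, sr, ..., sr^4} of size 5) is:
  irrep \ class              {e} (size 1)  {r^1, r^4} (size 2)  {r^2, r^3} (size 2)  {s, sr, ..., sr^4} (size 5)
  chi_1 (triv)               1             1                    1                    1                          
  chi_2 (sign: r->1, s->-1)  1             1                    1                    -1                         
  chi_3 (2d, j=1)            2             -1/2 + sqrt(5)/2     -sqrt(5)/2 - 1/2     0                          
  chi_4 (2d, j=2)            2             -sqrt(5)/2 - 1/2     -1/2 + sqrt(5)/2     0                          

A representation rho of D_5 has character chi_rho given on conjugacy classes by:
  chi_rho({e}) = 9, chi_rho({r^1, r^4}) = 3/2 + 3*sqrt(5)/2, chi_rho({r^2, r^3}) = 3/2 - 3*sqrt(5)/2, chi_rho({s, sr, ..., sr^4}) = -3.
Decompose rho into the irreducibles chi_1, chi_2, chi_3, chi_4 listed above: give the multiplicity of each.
Multiplicities: chi_1: 0, chi_2: 3, chi_3: 3, chi_4: 0.

Why: Use <chi_rho, chi> = (1/|G|) sum_C |C| * chi_rho(C) * conj(chi(C)) with |G| = 10 for each irreducible chi in the table:
  <chi_rho, chi_1> = (1/10)[1*(9)*conj(1) + 2*(3/2 + 3*sqrt(5)/2)*conj(1) + 2*(3/2 - 3*sqrt(5)/2)*conj(1) + 5*(-3)*conj(1)]
      = (1/10)[(9) + (3 + 3*sqrt(5)) + (3 - 3*sqrt(5)) + (-15)] = 0/10 = 0
  <chi_rho, chi_2> = (1/10)[1*(9)*conj(1) + 2*(3/2 + 3*sqrt(5)/2)*conj(1) + 2*(3/2 - 3*sqrt(5)/2)*conj(1) + 5*(-3)*conj(-1)]
      = (1/10)[(9) + (3 + 3*sqrt(5)) + (3 - 3*sqrt(5)) + (15)] = 30/10 = 3
  <chi_rho, chi_3> = (1/10)[1*(9)*conj(2) + 2*(3/2 + 3*sqrt(5)/2)*conj(-1/2 + sqrt(5)/2) + 2*(3/2 - 3*sqrt(5)/2)*conj(-sqrt(5)/2 - 1/2) + 5*(-3)*conj(0)]
      = (1/10)[(18) + (6) + (6) + (0)] = 30/10 = 3
  <chi_rho, chi_4> = (1/10)[1*(9)*conj(2) + 2*(3/2 + 3*sqrt(5)/2)*conj(-sqrt(5)/2 - 1/2) + 2*(3/2 - 3*sqrt(5)/2)*conj(-1/2 + sqrt(5)/2) + 5*(-3)*conj(0)]
      = (1/10)[(18) + (-9 - 3*sqrt(5)) + (-9 + 3*sqrt(5)) + (0)] = 0/10 = 0
Dimension check: dim(rho) = sum (mult * dim) = 0*1 + 3*1 + 3*2 + 0*2 = 9 = chi_rho(e) = 9.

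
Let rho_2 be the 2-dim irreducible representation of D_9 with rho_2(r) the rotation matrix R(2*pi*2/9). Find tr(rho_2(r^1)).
chi_{rho_2}(r^1) = 2*cos(2*pi*2*1/9) = 2*cos(4*pi/9)

rho_2(r^1) is rotation by angle 2*pi*2*1/9, whose trace is 2*cos(2*pi*2*1/9) = 2*cos(4*pi/9).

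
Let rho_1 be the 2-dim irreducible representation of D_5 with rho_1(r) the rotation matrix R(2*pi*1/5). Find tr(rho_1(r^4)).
chi_{rho_1}(r^4) = 2*cos(2*pi*1*4/5) = -1/2 + sqrt(5)/2

Justification: rho_1(r^4) is rotation by angle 2*pi*1*4/5, whose trace is 2*cos(2*pi*1*4/5) = -1/2 + sqrt(5)/2.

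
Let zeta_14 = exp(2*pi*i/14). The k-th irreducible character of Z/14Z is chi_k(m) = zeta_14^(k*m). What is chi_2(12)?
chi_2(12) = zeta_14^24 = exp(-4*I*pi/7)

chi_2(12) = zeta_14^(2*12) = zeta_14^24. Since zeta_14^14 = 1, this equals zeta_14^10 = exp(2*pi*i*10/14) = exp(-4*I*pi/7).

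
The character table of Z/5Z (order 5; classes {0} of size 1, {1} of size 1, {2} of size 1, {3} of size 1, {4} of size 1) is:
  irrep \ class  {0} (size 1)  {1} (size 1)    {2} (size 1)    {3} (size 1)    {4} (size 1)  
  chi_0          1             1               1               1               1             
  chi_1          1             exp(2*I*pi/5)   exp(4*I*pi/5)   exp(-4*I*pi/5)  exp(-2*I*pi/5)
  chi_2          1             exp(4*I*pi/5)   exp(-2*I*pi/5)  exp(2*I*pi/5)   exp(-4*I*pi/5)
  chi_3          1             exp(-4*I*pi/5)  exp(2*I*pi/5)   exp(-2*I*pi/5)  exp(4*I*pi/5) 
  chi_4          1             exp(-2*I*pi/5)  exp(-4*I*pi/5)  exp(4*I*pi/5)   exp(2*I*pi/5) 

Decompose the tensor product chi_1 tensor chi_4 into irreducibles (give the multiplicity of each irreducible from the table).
chi_1 tensor chi_4 = chi_0 (all other irreducibles have multiplicity 0).

Solution. The character of a tensor product is the pointwise product (chi_1 * chi_4)(C) = chi_1(C) * chi_4(C):
  {0}: (1)*(1), {1}: (exp(2*I*pi/5))*(exp(-2*I*pi/5)), {2}: (exp(4*I*pi/5))*(exp(-4*I*pi/5)), {3}: (exp(-4*I*pi/5))*(exp(4*I*pi/5)), {4}: (exp(-2*I*pi/5))*(exp(2*I*pi/5))
so (chi_1 * chi_4) takes values
  {0} -> 1, {1} -> 1, {2} -> 1, {3} -> 1, {4} -> 1.
Now take the inner product of this character with each irreducible chi from the table, <chi_1*chi_4, chi> = (1/5) sum_C |C| (chi_1*chi_4)(C) conj(chi(C)):
  <chi_1*chi_4, chi_0> = (1/5)[1*(1)*conj(1) + 1*(1)*conj(1) + 1*(1)*conj(1) + 1*(1)*conj(1) + 1*(1)*conj(1)]
      = (1/5)[(1) + (1) + (1) + (1) + (1)] = 5/5 = 1
  <chi_1*chi_4, chi_1> = (1/5)[1*(1)*conj(1) + 1*(1)*conj(exp(2*I*pi/5)) + 1*(1)*conj(exp(4*I*pi/5)) + 1*(1)*conj(exp(-4*I*pi/5)) + 1*(1)*conj(exp(-2*I*pi/5))]
      = (1/5)[(1) + (exp(-2*I*pi/5)) + (exp(-4*I*pi/5)) + (exp(4*I*pi/5)) + (exp(2*I*pi/5))] = 0/5 = 0
  <chi_1*chi_4, chi_2> = (1/5)[1*(1)*conj(1) + 1*(1)*conj(exp(4*I*pi/5)) + 1*(1)*conj(exp(-2*I*pi/5)) + 1*(1)*conj(exp(2*I*pi/5)) + 1*(1)*conj(exp(-4*I*pi/5))]
      = (1/5)[(1) + (exp(-4*I*pi/5)) + (exp(2*I*pi/5)) + (exp(-2*I*pi/5)) + (exp(4*I*pi/5))] = 0/5 = 0
  <chi_1*chi_4, chi_3> = (1/5)[1*(1)*conj(1) + 1*(1)*conj(exp(-4*I*pi/5)) + 1*(1)*conj(exp(2*I*pi/5)) + 1*(1)*conj(exp(-2*I*pi/5)) + 1*(1)*conj(exp(4*I*pi/5))]
      = (1/5)[(1) + (exp(4*I*pi/5)) + (exp(-2*I*pi/5)) + (exp(2*I*pi/5)) + (exp(-4*I*pi/5))] = 0/5 = 0
  <chi_1*chi_4, chi_4> = (1/5)[1*(1)*conj(1) + 1*(1)*conj(exp(-2*I*pi/5)) + 1*(1)*conj(exp(-4*I*pi/5)) + 1*(1)*conj(exp(4*I*pi/5)) + 1*(1)*conj(exp(2*I*pi/5))]
      = (1/5)[(1) + (exp(2*I*pi/5)) + (exp(4*I*pi/5)) + (exp(-4*I*pi/5)) + (exp(-2*I*pi/5))] = 0/5 = 0
(Exp terms are combined using exp(i*s)*conj(exp(i*t)) = exp(i*(s-t)), and sums of them are collapsed using the identity that for every m > 1 the m distinct m-th roots of unity sum to 0, e.g. 1 + exp(2*I*pi/3) + exp(-2*I*pi/3) = 0.)
Hence the multiplicities are chi_0: 1. Dimension check: dim(chi_1)*dim(chi_4) = 1*1 = 1 and sum (mult * dim) = 1*1 = 1.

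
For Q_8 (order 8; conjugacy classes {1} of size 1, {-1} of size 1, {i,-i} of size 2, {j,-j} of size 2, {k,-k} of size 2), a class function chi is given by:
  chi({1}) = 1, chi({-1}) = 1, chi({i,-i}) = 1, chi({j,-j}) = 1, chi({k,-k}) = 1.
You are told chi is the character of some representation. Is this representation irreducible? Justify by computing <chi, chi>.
Irreducible: <chi, chi> = 1.

Argument: <chi, chi> = (1/|G|) sum_C |C| * |chi(C)|^2 = (1/8)[1*|1|^2 + 1*|1|^2 + 2*|1|^2 + 2*|1|^2 + 2*|1|^2]
  = (1/8)[(1) + (1) + (2) + (2) + (2)] = 8/8 = 1.
A character is irreducible iff <chi, chi> = 1, so this representation is irreducible.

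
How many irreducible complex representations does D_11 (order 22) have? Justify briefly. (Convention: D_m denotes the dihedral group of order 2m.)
7

Argument: The number of irreducible complex representations of a finite group equals its number of conjugacy classes. D_11 has 7 conjugacy classes ((n+3)/2 for n odd), so D_11 (order 22) has exactly 7 irreducible complex representations.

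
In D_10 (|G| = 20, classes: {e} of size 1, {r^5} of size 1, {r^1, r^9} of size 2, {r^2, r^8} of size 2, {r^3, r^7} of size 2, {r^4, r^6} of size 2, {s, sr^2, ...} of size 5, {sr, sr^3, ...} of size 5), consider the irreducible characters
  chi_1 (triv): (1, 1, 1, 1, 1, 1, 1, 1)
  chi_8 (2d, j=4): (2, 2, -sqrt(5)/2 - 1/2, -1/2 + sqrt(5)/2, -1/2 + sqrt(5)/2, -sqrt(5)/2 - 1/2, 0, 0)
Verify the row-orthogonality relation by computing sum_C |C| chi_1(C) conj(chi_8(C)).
Sum = 0; so <chi_1, chi_8> = 0 (distinct irreducibles are orthogonal).

Explanation: Compute term by term over conjugacy classes (|C| * chi_1(C) * conj(chi_8(C))):
  1*(1)*conj(2) + 1*(1)*conj(2) + 2*(1)*conj(-sqrt(5)/2 - 1/2) + 2*(1)*conj(-1/2 + sqrt(5)/2) + 2*(1)*conj(-1/2 + sqrt(5)/2) + 2*(1)*conj(-sqrt(5)/2 - 1/2) + 5*(1)*conj(0) + 5*(1)*conj(0)
  = (2) + (2) + (-sqrt(5) - 1) + (-1 + sqrt(5)) + (-1 + sqrt(5)) + (-sqrt(5) - 1) + (0) + (0)
  = 0.
Dividing by |G| = 20 gives 0/20 = 0, matching the row-orthogonality relation <chi_1, chi_8> = [chi_1 = chi_8].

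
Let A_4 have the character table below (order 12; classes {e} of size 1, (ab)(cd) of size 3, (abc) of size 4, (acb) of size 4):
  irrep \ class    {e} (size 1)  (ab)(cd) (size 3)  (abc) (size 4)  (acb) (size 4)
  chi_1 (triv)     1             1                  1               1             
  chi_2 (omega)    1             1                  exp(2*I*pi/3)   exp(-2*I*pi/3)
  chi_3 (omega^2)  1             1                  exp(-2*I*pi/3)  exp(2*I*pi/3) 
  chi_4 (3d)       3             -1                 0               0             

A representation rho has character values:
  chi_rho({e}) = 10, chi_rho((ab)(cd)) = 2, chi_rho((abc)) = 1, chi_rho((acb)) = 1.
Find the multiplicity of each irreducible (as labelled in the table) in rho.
Multiplicities: chi_1: 2, chi_2: 1, chi_3: 1, chi_4: 2.

Use <chi_rho, chi> = (1/|G|) sum_C |C| * chi_rho(C) * conj(chi(C)) with |G| = 12 for each irreducible chi in the table:
  <chi_rho, chi_1> = (1/12)[1*(10)*conj(1) + 3*(2)*conj(1) + 4*(1)*conj(1) + 4*(1)*conj(1)]
      = (1/12)[(10) + (6) + (4) + (4)] = 24/12 = 2
  <chi_rho, chi_2> = (1/12)[1*(10)*conj(1) + 3*(2)*conj(1) + 4*(1)*conj(exp(2*I*pi/3)) + 4*(1)*conj(exp(-2*I*pi/3))]
      = (1/12)[(10) + (6) + (4 + 8*exp(-2*I*pi/3) + 4*exp(2*I*pi/3)) + (4 + 4*exp(-2*I*pi/3) + 8*exp(2*I*pi/3))] = 12/12 = 1
  <chi_rho, chi_3> = (1/12)[1*(10)*conj(1) + 3*(2)*conj(1) + 4*(1)*conj(exp(-2*I*pi/3)) + 4*(1)*conj(exp(2*I*pi/3))]
      = (1/12)[(10) + (6) + (4 + 4*exp(-2*I*pi/3) + 8*exp(2*I*pi/3)) + (4 + 8*exp(-2*I*pi/3) + 4*exp(2*I*pi/3))] = 12/12 = 1
  <chi_rho, chi_4> = (1/12)[1*(10)*conj(3) + 3*(2)*conj(-1) + 4*(1)*conj(0) + 4*(1)*conj(0)]
      = (1/12)[(30) + (-6) + (0) + (0)] = 24/12 = 2
(Exp terms are combined using exp(i*s)*conj(exp(i*t)) = exp(i*(s-t)), and sums of them are collapsed using the identity that for every m > 1 the m distinct m-th roots of unity sum to 0, e.g. 1 + exp(2*I*pi/3) + exp(-2*I*pi/3) = 0.)
Dimension check: dim(rho) = sum (mult * dim) = 2*1 + 1*1 + 1*1 + 2*3 = 10 = chi_rho(e) = 10.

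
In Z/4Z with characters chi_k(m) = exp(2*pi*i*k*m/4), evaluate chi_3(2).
chi_3(2) = zeta_4^6 = -1

Working: chi_3(2) = zeta_4^(3*2) = zeta_4^6. Since zeta_4^4 = 1, this equals zeta_4^2 = exp(2*pi*i*2/4) = -1.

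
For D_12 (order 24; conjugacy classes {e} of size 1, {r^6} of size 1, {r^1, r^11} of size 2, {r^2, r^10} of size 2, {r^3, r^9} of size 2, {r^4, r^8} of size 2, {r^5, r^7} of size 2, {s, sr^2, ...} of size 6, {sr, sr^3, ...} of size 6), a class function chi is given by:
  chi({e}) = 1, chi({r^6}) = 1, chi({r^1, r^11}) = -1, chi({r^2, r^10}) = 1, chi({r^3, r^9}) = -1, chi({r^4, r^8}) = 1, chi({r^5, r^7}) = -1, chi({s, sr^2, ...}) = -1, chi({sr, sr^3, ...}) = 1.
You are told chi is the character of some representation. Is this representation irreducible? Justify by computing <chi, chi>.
Irreducible: <chi, chi> = 1.

Justification: <chi, chi> = (1/|G|) sum_C |C| * |chi(C)|^2 = (1/24)[1*|1|^2 + 1*|1|^2 + 2*|-1|^2 + 2*|1|^2 + 2*|-1|^2 + 2*|1|^2 + 2*|-1|^2 + 6*|-1|^2 + 6*|1|^2]
  = (1/24)[(1) + (1) + (2) + (2) + (2) + (2) + (2) + (6) + (6)] = 24/24 = 1.
A character is irreducible iff <chi, chi> = 1, so this representation is irreducible.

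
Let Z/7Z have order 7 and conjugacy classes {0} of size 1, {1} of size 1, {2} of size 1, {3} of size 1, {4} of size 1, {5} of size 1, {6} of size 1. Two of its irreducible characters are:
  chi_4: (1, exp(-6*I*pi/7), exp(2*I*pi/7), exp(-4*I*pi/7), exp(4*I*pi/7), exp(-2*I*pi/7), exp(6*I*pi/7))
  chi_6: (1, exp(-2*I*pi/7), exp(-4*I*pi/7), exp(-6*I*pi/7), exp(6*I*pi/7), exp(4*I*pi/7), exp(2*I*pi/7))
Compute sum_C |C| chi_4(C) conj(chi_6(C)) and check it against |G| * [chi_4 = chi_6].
Sum = 0; so <chi_4, chi_6> = 0 (distinct irreducibles are orthogonal).

Proof sketch: Compute term by term over conjugacy classes (|C| * chi_4(C) * conj(chi_6(C))):
  1*(1)*conj(1) + 1*(exp(-6*I*pi/7))*conj(exp(-2*I*pi/7)) + 1*(exp(2*I*pi/7))*conj(exp(-4*I*pi/7)) + 1*(exp(-4*I*pi/7))*conj(exp(-6*I*pi/7)) + 1*(exp(4*I*pi/7))*conj(exp(6*I*pi/7)) + 1*(exp(-2*I*pi/7))*conj(exp(4*I*pi/7)) + 1*(exp(6*I*pi/7))*conj(exp(2*I*pi/7))
  = (1) + (exp(-4*I*pi/7)) + (exp(6*I*pi/7)) + (exp(2*I*pi/7)) + (exp(-2*I*pi/7)) + (exp(-6*I*pi/7)) + (exp(4*I*pi/7))
  = 0.
(Exp terms are combined using exp(i*s)*conj(exp(i*t)) = exp(i*(s-t)), and sums of them are collapsed using the identity that for every m > 1 the m distinct m-th roots of unity sum to 0, e.g. 1 + exp(2*I*pi/3) + exp(-2*I*pi/3) = 0.)
Dividing by |G| = 7 gives 0/7 = 0, matching the row-orthogonality relation <chi_4, chi_6> = [chi_4 = chi_6].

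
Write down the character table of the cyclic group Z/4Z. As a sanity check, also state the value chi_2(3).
Character table of Z/4Z (irreps indexed chi_0,...,chi_3 with chi_k(m) = zeta_4^(k*m), zeta_4 = exp(2*pi*i/4)):
  irrep \ class  {0} (size 1)  {1} (size 1)  {2} (size 1)  {3} (size 1)
  chi_0          1             1             1             1           
  chi_1          1             I             -1            -I          
  chi_2          1             -1            1             -1          
  chi_3          1             -I            -1            I           

Spot check: chi_2(3) = zeta_4^(2*3) = zeta_4^6 = -1.

Solution. Z/4Z is abelian, so all 4 irreducible complex representations are 1-dimensional. They are given by chi_k(m) = zeta_4^(k*m) for k = 0,...,3. Row orthogonality: sum_m chi_k(m) conj(chi_l(m)) = 4 * [k = l].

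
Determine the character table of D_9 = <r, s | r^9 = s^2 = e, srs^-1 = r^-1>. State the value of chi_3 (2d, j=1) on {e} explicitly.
Conjugacy classes: {e} of size 1, {r^1, r^8} of size 2, {r^2, r^7} of size 2, {r^3, r^6} of size 2, {r^4, r^5} of size 2, {s, sr, ..., sr^8} of size 9.
Character table:
  irrep \ class              {e} (size 1)  {r^1, r^8} (size 2)  {r^2, r^7} (size 2)  {r^3, r^6} (size 2)  {r^4, r^5} (size 2)  {s, sr, ..., sr^8} (size 9)
  chi_1 (triv)               1             1                    1                    1                    1                    1                          
  chi_2 (sign: r->1, s->-1)  1             1                    1                    1                    1                    -1                         
  chi_3 (2d, j=1)            2             2*cos(2*pi/9)        2*cos(4*pi/9)        -1                   -2*cos(pi/9)         0                          
  chi_4 (2d, j=2)            2             2*cos(4*pi/9)        -2*cos(pi/9)         -1                   2*cos(2*pi/9)        0                          
  chi_5 (2d, j=3)            2             -1                   -1                   2                    -1                   0                          
  chi_6 (2d, j=4)            2             -2*cos(pi/9)         2*cos(2*pi/9)        -1                   2*cos(4*pi/9)        0                          

Spot check: chi_3 (2d, j=1) on {e} = 2.

Solution. D_9 has order 2*9 = 18 with 6 conjugacy classes, hence 6 irreducibles. Sum of squared dims 1 + 1 + 4 + 4 + 4 + 4 = 18 = |G|. Linear characters come from the abelianisation; the 2-dimensional irreps have character r^k -> 2*cos(2*pi*j*k/9), reflections -> 0.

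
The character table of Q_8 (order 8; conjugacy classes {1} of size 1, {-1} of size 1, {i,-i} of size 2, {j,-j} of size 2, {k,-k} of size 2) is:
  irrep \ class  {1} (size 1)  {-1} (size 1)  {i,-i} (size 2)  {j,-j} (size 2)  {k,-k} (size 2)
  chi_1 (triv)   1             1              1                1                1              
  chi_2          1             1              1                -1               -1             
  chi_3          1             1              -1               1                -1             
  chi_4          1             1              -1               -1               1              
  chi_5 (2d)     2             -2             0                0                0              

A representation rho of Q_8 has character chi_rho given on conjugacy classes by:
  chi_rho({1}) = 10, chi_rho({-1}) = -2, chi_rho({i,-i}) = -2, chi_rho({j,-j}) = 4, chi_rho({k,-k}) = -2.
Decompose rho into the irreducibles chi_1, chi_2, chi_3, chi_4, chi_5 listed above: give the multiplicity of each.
Multiplicities: chi_1: 1, chi_2: 0, chi_3: 3, chi_4: 0, chi_5: 3.

Why: Use <chi_rho, chi> = (1/|G|) sum_C |C| * chi_rho(C) * conj(chi(C)) with |G| = 8 for each irreducible chi in the table:
  <chi_rho, chi_1> = (1/8)[1*(10)*conj(1) + 1*(-2)*conj(1) + 2*(-2)*conj(1) + 2*(4)*conj(1) + 2*(-2)*conj(1)]
      = (1/8)[(10) + (-2) + (-4) + (8) + (-4)] = 8/8 = 1
  <chi_rho, chi_2> = (1/8)[1*(10)*conj(1) + 1*(-2)*conj(1) + 2*(-2)*conj(1) + 2*(4)*conj(-1) + 2*(-2)*conj(-1)]
      = (1/8)[(10) + (-2) + (-4) + (-8) + (4)] = 0/8 = 0
  <chi_rho, chi_3> = (1/8)[1*(10)*conj(1) + 1*(-2)*conj(1) + 2*(-2)*conj(-1) + 2*(4)*conj(1) + 2*(-2)*conj(-1)]
      = (1/8)[(10) + (-2) + (4) + (8) + (4)] = 24/8 = 3
  <chi_rho, chi_4> = (1/8)[1*(10)*conj(1) + 1*(-2)*conj(1) + 2*(-2)*conj(-1) + 2*(4)*conj(-1) + 2*(-2)*conj(1)]
      = (1/8)[(10) + (-2) + (4) + (-8) + (-4)] = 0/8 = 0
  <chi_rho, chi_5> = (1/8)[1*(10)*conj(2) + 1*(-2)*conj(-2) + 2*(-2)*conj(0) + 2*(4)*conj(0) + 2*(-2)*conj(0)]
      = (1/8)[(20) + (4) + (0) + (0) + (0)] = 24/8 = 3
Dimension check: dim(rho) = sum (mult * dim) = 1*1 + 0*1 + 3*1 + 0*1 + 3*2 = 10 = chi_rho(e) = 10.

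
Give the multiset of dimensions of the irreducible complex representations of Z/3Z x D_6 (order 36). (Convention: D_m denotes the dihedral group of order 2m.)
Dimensions: 1, 1, 1, 1, 1, 1, 1, 1, 1, 1, 1, 1, 2, 2, 2, 2, 2, 2

Why: There are 18 irreducibles (= number of conjugacy classes). Their dimensions d_i satisfy sum d_i^2 = |G| = 36: 1 + 1 + 1 + 1 + 1 + 1 + 1 + 1 + 1 + 1 + 1 + 1 + 4 + 4 + 4 + 4 + 4 + 4 = 36. (For the product with Z/3Z: each of the 3 1-dim characters of Z/3Z tensors with each irrep of D_6, giving 3 copies of each D_6-dimension.)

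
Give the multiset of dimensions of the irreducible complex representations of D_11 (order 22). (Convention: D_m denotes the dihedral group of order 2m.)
Dimensions: 1, 1, 2, 2, 2, 2, 2

Why: There are 7 irreducibles (= number of conjugacy classes). Their dimensions d_i satisfy sum d_i^2 = |G| = 22: 1 + 1 + 4 + 4 + 4 + 4 + 4 = 22.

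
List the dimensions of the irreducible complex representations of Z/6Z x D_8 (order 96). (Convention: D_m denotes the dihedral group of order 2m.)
Dimensions: 1, 1, 1, 1, 1, 1, 1, 1, 1, 1, 1, 1, 1, 1, 1, 1, 1, 1, 1, 1, 1, 1, 1, 1, 2, 2, 2, 2, 2, 2, 2, 2, 2, 2, 2, 2, 2, 2, 2, 2, 2, 2

Proof sketch: There are 42 irreducibles (= number of conjugacy classes). Their dimensions d_i satisfy sum d_i^2 = |G| = 96: 1 + 1 + 1 + 1 + 1 + 1 + 1 + 1 + 1 + 1 + 1 + 1 + 1 + 1 + 1 + 1 + 1 + 1 + 1 + 1 + 1 + 1 + 1 + 1 + 4 + 4 + 4 + 4 + 4 + 4 + 4 + 4 + 4 + 4 + 4 + 4 + 4 + 4 + 4 + 4 + 4 + 4 = 96. (For the product with Z/6Z: each of the 6 1-dim characters of Z/6Z tensors with each irrep of D_8, giving 6 copies of each D_8-dimension.)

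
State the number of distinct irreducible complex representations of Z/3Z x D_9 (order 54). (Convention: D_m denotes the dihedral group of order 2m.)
18

Proof sketch: The number of irreducible complex representations of a finite group equals its number of conjugacy classes. For a direct product, #classes(G x H) = #classes(G) * #classes(H). Z/3Z has 3 classes (abelian), D_9 has 6 classes, so 3 * 6 = 18, so Z/3Z x D_9 (order 54) has exactly 18 irreducible complex representations.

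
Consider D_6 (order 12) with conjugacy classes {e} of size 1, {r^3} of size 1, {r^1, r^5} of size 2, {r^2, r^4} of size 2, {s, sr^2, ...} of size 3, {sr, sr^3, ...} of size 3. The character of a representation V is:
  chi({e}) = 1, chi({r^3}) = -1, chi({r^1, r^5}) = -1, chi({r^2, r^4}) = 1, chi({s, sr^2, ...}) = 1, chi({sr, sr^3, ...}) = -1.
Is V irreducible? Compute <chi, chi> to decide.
Irreducible: <chi, chi> = 1.

<chi, chi> = (1/|G|) sum_C |C| * |chi(C)|^2 = (1/12)[1*|1|^2 + 1*|-1|^2 + 2*|-1|^2 + 2*|1|^2 + 3*|1|^2 + 3*|-1|^2]
  = (1/12)[(1) + (1) + (2) + (2) + (3) + (3)] = 12/12 = 1.
A character is irreducible iff <chi, chi> = 1, so this representation is irreducible.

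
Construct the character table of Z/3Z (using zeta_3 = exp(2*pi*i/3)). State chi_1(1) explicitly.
Character table of Z/3Z (irreps indexed chi_0,...,chi_2 with chi_k(m) = zeta_3^(k*m), zeta_3 = exp(2*pi*i/3)):
  irrep \ class  {0} (size 1)  {1} (size 1)    {2} (size 1)  
  chi_0          1             1               1             
  chi_1          1             exp(2*I*pi/3)   exp(-2*I*pi/3)
  chi_2          1             exp(-2*I*pi/3)  exp(2*I*pi/3) 

Spot check: chi_1(1) = zeta_3^(1*1) = zeta_3^1 = exp(2*I*pi/3).

Proof sketch: Z/3Z is abelian, so all 3 irreducible complex representations are 1-dimensional. They are given by chi_k(m) = zeta_3^(k*m) for k = 0,...,2. Row orthogonality: sum_m chi_k(m) conj(chi_l(m)) = 3 * [k = l].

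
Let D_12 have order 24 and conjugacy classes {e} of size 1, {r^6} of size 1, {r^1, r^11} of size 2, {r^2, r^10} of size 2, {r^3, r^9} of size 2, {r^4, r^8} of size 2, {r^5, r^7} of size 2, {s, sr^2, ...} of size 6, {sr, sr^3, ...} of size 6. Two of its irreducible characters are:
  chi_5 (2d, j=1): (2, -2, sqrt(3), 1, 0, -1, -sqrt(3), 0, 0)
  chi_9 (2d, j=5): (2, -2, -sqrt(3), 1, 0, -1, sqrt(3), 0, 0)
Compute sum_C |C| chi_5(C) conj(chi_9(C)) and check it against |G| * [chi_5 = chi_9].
Sum = 0; so <chi_5, chi_9> = 0 (distinct irreducibles are orthogonal).

Argument: Compute term by term over conjugacy classes (|C| * chi_5(C) * conj(chi_9(C))):
  1*(2)*conj(2) + 1*(-2)*conj(-2) + 2*(sqrt(3))*conj(-sqrt(3)) + 2*(1)*conj(1) + 2*(0)*conj(0) + 2*(-1)*conj(-1) + 2*(-sqrt(3))*conj(sqrt(3)) + 6*(0)*conj(0) + 6*(0)*conj(0)
  = (4) + (4) + (-6) + (2) + (0) + (2) + (-6) + (0) + (0)
  = 0.
Dividing by |G| = 24 gives 0/24 = 0, matching the row-orthogonality relation <chi_5, chi_9> = [chi_5 = chi_9].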